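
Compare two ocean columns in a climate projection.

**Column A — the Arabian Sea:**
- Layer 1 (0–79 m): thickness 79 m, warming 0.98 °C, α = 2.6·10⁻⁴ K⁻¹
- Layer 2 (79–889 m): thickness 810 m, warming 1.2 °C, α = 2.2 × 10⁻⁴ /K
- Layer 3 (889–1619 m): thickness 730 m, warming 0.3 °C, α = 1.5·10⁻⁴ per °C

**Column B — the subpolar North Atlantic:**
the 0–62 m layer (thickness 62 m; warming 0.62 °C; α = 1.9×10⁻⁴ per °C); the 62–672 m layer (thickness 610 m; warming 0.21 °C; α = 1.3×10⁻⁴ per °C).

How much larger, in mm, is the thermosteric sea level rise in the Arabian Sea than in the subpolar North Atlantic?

243 mm larger

A Layer 1: 2.6×10⁻⁴ × 79 × 0.98 = 0.0201292 m
A 2.2×10⁻⁴ × 810 × 1.2 = 0.21384 m
A Layer 3: 1.5×10⁻⁴ × 0.3 × 730 = 0.03285 m
A total: 0.2668192 m
B Layer 1: 1.9×10⁻⁴ × 0.62 × 62 = 0.0073036 m
B 1.3×10⁻⁴ × 0.21 × 610 = 0.016653 m
B total: 0.0239566 m
Difference: 0.2668192 − 0.0239566 = 0.2428626 m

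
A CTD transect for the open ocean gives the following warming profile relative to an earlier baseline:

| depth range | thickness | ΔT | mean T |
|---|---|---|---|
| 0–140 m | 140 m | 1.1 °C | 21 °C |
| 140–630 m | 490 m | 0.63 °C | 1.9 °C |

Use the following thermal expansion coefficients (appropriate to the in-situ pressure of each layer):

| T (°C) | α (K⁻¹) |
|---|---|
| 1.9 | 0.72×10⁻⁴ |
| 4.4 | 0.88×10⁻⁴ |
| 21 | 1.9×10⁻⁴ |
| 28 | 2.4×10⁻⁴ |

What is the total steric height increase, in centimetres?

5.15 cm

Layer 1 at 21 °C → α = 1.9×10⁻⁴ K⁻¹
Layer 2 at 1.9 °C → α = 0.72×10⁻⁴ K⁻¹
Layer 1: 140 × 1.9×10⁻⁴ × 1.1 = 0.02926 m
140–630 m: 490 × 0.63 × 0.72×10⁻⁴ = 0.0222264 m
Δh = 0.02926 + 0.0222264 = 0.0514864 m ≈ 5.15 cm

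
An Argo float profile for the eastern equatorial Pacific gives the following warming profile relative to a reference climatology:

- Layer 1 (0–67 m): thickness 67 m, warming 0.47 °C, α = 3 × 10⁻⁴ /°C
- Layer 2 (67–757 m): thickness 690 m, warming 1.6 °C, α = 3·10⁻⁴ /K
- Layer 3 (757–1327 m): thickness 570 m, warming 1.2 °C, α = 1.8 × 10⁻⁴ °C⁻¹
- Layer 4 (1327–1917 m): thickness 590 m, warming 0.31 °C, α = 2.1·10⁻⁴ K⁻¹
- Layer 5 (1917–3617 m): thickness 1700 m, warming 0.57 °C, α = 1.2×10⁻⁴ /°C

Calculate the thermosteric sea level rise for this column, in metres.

Layer 1: 0.47 × 67 × 3×10⁻⁴ = 0.009447 m
Layer 2: 1.6 × 690 × 3×10⁻⁴ = 0.33120 m
757–1327 m: 1.8×10⁻⁴ × 1.2 × 570 = 0.12312 m
0.31 × 2.1×10⁻⁴ × 590 = 0.038409 m
1700 × 0.57 × 1.2×10⁻⁴ = 0.11628 m
Δh = 0.009447 + 0.33120 + 0.12312 + 0.038409 + 0.11628 = 0.618456 m ≈ 0.618 m

Δh = 0.618 m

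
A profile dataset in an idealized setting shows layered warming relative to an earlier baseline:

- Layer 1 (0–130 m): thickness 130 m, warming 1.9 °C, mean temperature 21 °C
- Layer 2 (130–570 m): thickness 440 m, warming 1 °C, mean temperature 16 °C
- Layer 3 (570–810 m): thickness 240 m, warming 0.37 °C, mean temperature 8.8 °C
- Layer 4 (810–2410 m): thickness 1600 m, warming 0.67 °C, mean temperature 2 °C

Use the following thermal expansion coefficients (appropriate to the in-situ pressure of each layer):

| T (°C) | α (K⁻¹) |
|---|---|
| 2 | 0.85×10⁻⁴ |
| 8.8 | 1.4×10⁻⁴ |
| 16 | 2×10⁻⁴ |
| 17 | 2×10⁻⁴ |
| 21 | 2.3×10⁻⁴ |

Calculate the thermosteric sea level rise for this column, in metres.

Layer 1 at 21 °C → α = 2.3×10⁻⁴ K⁻¹
Layer 2 at 16 °C → α = 2×10⁻⁴ K⁻¹
Layer 3 at 8.8 °C → α = 1.4×10⁻⁴ K⁻¹
Layer 4 at 2 °C → α = 0.85×10⁻⁴ K⁻¹
0–130 m: 2.3×10⁻⁴ × 1.9 × 130 = 0.05681 m
Layer 2: 440 × 1 × 2×10⁻⁴ = 0.08800 m
Layer 3: 0.37 × 1.4×10⁻⁴ × 240 = 0.012432 m
810–2410 m: 0.67 × 0.85×10⁻⁴ × 1600 = 0.09112 m
Δh = 0.05681 + 0.08800 + 0.012432 + 0.09112 = 0.248362 m

Δh = 0.248 m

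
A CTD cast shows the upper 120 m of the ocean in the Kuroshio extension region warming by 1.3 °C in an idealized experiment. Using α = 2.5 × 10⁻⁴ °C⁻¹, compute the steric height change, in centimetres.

Δh = αΔT·H = 2.5×10⁻⁴ × 1.3 × 120 = 0.03900 m

3.90 cm of thermosteric rise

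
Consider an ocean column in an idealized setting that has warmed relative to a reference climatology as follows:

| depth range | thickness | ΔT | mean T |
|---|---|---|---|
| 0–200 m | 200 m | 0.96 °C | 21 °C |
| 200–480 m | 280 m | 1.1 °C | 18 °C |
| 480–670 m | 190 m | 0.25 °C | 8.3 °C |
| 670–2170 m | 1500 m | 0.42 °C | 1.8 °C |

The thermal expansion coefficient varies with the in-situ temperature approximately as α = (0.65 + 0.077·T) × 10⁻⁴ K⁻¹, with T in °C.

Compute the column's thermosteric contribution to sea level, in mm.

Δh ≈ 162 mm

Layer 1: α = (0.65 + 0.077×21)×10⁻⁴ = 2.267×10⁻⁴ K⁻¹
Layer 2: α = (0.65 + 0.077×18)×10⁻⁴ = 2.036×10⁻⁴ K⁻¹
Layer 3: α = (0.65 + 0.077×8.3)×10⁻⁴ = 1.2891×10⁻⁴ K⁻¹
Layer 4: α = (0.65 + 0.077×1.8)×10⁻⁴ = 0.7886×10⁻⁴ K⁻¹
0–200 m: 200 × 0.96 × 2.267×10⁻⁴ = 0.0435264 m
Layer 2: 2.036×10⁻⁴ × 280 × 1.1 = 0.0627088 m
480–670 m: 0.25 × 1.2891×10⁻⁴ × 190 = 0.006123225 m
670–2170 m: 1500 × 0.7886×10⁻⁴ × 0.42 = 0.0496818 m
Δh = 0.0435264 + 0.0627088 + 0.006123225 + 0.0496818 = 0.162040225 m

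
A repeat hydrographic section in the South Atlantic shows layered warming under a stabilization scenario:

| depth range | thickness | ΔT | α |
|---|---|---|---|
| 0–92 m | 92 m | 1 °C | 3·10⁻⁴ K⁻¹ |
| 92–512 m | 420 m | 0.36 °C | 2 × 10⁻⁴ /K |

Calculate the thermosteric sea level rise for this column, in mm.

Δh ≈ 57.8 mm

1 × 92 × 3×10⁻⁴ = 0.02760 m
Layer 2: 420 × 2×10⁻⁴ × 0.36 = 0.03024 m
Δh = 0.02760 + 0.03024 = 0.05784 m ≈ 57.8 mm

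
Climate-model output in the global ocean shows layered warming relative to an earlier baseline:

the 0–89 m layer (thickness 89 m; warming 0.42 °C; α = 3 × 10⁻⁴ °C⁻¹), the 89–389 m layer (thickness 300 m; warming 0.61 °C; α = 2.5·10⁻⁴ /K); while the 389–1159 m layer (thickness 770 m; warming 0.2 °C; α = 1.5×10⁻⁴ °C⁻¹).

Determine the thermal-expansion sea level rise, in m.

Layer 1: 89 × 0.42 × 3×10⁻⁴ = 0.011214 m
89–389 m: 300 × 0.61 × 2.5×10⁻⁴ = 0.04575 m
Layer 3: 0.2 × 1.5×10⁻⁴ × 770 = 0.02310 m
Δh = 0.011214 + 0.04575 + 0.02310 = 0.080064 m ≈ 0.080 m

Δh = 0.080 m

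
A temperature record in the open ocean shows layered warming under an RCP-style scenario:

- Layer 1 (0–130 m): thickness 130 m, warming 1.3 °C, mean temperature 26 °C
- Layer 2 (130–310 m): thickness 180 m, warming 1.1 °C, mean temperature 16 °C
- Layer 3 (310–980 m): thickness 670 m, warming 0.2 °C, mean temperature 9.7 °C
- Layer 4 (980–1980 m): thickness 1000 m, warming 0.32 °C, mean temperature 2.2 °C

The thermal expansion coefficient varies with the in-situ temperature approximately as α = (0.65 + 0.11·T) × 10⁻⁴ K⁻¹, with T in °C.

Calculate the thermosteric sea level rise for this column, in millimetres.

159 mm of thermosteric rise

Layer 1: α = (0.65 + 0.11×26)×10⁻⁴ = 3.51×10⁻⁴ K⁻¹
Layer 2: α = (0.65 + 0.11×16)×10⁻⁴ = 2.41×10⁻⁴ K⁻¹
Layer 3: α = (0.65 + 0.11×9.7)×10⁻⁴ = 1.717×10⁻⁴ K⁻¹
Layer 4: α = (0.65 + 0.11×2.2)×10⁻⁴ = 0.892×10⁻⁴ K⁻¹
Layer 1: 1.3 × 130 × 3.51×10⁻⁴ = 0.059319 m
130–310 m: 180 × 1.1 × 2.41×10⁻⁴ = 0.047718 m
1.717×10⁻⁴ × 670 × 0.2 = 0.0230078 m
980–1980 m: 0.32 × 1000 × 0.892×10⁻⁴ = 0.028544 m
Δh = 0.059319 + 0.047718 + 0.0230078 + 0.028544 = 0.1585888 m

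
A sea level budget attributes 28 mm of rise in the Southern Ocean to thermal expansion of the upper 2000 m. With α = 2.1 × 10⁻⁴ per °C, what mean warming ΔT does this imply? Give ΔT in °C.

ΔT = Δh/(αH) = 0.028 / (2.1×10⁻⁴ × 2000) ≈ 0.06667 °C

ΔT ≈ 0.067 °C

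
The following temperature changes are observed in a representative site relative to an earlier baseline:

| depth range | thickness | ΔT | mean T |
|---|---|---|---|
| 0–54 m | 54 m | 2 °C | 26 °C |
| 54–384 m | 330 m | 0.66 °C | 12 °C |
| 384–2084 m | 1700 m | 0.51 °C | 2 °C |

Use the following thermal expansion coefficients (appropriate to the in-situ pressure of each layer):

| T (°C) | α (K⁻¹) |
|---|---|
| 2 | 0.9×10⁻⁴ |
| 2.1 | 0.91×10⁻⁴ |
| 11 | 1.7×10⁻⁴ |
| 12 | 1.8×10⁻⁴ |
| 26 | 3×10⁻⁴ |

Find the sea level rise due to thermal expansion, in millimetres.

150 mm of thermosteric rise

Layer 1 at 26 °C → α = 3×10⁻⁴ K⁻¹
Layer 2 at 12 °C → α = 1.8×10⁻⁴ K⁻¹
Layer 3 at 2 °C → α = 0.9×10⁻⁴ K⁻¹
0–54 m: 54 × 2 × 3×10⁻⁴ = 0.03240 m
Layer 2: 0.66 × 330 × 1.8×10⁻⁴ = 0.039204 m
384–2084 m: 0.51 × 1700 × 0.9×10⁻⁴ = 0.07803 m
Δh = 0.03240 + 0.039204 + 0.07803 = 0.149634 m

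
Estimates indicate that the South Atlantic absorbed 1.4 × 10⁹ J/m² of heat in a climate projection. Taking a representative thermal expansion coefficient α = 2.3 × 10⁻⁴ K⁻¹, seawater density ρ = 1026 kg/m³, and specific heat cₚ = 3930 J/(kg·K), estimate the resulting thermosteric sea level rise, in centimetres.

Δh = αQ/(ρcₚ) = 2.3×10⁻⁴ × 1.4×10⁹ / (1026 × 3930) ≈ 0.079858 m

Δh = 7.99 cm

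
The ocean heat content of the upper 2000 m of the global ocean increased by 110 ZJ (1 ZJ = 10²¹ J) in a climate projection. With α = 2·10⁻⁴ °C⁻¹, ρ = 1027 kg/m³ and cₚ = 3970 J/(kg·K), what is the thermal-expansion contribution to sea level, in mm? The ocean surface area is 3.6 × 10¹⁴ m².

15 mm of thermosteric rise

Per unit area: Q = 110×10²¹ / (3.6×10¹⁴) ≈ 3.056×10⁸ J/m²
Δh = αQ/(ρcₚ) = 2×10⁻⁴ × 3.056×10⁸ / (1027 × 3970) ≈ 0.014991 m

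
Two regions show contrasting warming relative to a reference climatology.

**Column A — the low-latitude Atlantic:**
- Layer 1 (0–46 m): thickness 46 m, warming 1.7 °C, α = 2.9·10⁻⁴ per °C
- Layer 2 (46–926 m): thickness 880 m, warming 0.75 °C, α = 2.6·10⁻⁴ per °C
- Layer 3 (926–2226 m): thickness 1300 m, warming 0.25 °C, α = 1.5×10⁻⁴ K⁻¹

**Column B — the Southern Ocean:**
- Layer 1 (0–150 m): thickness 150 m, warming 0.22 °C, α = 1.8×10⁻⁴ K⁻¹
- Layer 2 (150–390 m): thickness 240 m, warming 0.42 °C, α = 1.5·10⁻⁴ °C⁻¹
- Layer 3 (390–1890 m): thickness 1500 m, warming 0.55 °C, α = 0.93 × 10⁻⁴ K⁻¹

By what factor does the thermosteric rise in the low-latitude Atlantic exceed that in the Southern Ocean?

A 0–46 m: 1.7 × 2.9×10⁻⁴ × 46 = 0.022678 m
A Layer 2: 880 × 2.6×10⁻⁴ × 0.75 = 0.17160 m
A 926–2226 m: 0.25 × 1300 × 1.5×10⁻⁴ = 0.04875 m
A total: 0.243028 m
B 150 × 0.22 × 1.8×10⁻⁴ = 0.00594 m
B 1.5×10⁻⁴ × 0.42 × 240 = 0.01512 m
B 390–1890 m: 1500 × 0.93×10⁻⁴ × 0.55 = 0.076725 m
B total: 0.097785 m
Ratio: 0.243028 / 0.097785 ≈ 2.485

2.49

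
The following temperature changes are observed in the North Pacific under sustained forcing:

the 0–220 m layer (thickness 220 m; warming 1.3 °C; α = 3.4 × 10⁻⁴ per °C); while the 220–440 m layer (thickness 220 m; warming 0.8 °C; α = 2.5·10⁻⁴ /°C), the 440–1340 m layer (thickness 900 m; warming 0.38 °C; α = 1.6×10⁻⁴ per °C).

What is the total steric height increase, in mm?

220 × 1.3 × 3.4×10⁻⁴ = 0.09724 m
220–440 m: 220 × 0.8 × 2.5×10⁻⁴ = 0.04400 m
1.6×10⁻⁴ × 900 × 0.38 = 0.05472 m
Δh = 0.09724 + 0.04400 + 0.05472 = 0.19596 m

196 mm of thermosteric rise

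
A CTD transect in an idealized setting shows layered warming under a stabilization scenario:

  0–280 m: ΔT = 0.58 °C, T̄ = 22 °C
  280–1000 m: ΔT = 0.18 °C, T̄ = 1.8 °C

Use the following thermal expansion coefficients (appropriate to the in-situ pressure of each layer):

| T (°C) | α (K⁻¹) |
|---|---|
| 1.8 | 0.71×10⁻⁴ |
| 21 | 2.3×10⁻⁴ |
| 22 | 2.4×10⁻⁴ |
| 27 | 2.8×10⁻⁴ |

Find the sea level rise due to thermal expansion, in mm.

48.2 mm of thermosteric rise

Layer 1 at 22 °C → α = 2.4×10⁻⁴ K⁻¹
Layer 2 at 1.8 °C → α = 0.71×10⁻⁴ K⁻¹
280 × 0.58 × 2.4×10⁻⁴ = 0.038976 m
Layer 2: 720 × 0.18 × 0.71×10⁻⁴ = 0.0092016 m
Δh = 0.038976 + 0.0092016 = 0.0481776 m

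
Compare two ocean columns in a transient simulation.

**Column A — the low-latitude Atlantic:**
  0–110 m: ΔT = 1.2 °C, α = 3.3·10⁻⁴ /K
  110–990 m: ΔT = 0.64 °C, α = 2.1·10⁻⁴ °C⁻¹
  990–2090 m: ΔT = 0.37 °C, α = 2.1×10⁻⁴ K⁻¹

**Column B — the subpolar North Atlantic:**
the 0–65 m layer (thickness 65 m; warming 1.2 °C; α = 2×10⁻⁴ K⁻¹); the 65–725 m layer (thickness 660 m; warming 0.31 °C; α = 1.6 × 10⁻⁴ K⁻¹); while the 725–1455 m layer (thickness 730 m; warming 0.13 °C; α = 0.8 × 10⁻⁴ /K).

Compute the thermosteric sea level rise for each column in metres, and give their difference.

A 110 × 3.3×10⁻⁴ × 1.2 = 0.04356 m
A 110–990 m: 2.1×10⁻⁴ × 880 × 0.64 = 0.118272 m
A Layer 3: 2.1×10⁻⁴ × 0.37 × 1100 = 0.08547 m
A total: 0.247302 m
B Layer 1: 65 × 1.2 × 2×10⁻⁴ = 0.01560 m
B 65–725 m: 660 × 1.6×10⁻⁴ × 0.31 = 0.032736 m
B 725–1455 m: 0.8×10⁻⁴ × 730 × 0.13 = 0.007592 m
B total: 0.055928 m
Difference: 0.247302 − 0.055928 = 0.191374 m

Δh_A ≈ 0.247 m, Δh_B ≈ 0.0559 m; difference ≈ 0.191 m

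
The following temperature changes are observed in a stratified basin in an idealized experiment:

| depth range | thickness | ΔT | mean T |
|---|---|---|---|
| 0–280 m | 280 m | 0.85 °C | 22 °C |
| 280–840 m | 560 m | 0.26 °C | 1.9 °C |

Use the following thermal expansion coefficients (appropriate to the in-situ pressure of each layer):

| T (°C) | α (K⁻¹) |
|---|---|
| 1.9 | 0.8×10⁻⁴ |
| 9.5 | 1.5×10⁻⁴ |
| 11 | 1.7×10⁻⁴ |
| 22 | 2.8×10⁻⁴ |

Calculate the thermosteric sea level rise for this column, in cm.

Layer 1 at 22 °C → α = 2.8×10⁻⁴ K⁻¹
Layer 2 at 1.9 °C → α = 0.8×10⁻⁴ K⁻¹
Layer 1: 2.8×10⁻⁴ × 280 × 0.85 = 0.06664 m
Layer 2: 0.26 × 0.8×10⁻⁴ × 560 = 0.011648 m
Δh = 0.06664 + 0.011648 = 0.078288 m

about 7.83 cm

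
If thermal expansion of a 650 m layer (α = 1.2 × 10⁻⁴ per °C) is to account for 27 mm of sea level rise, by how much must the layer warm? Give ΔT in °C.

0.346 °C

ΔT = Δh/(αH) = 0.027 / (1.2×10⁻⁴ × 650) ≈ 0.3462 °C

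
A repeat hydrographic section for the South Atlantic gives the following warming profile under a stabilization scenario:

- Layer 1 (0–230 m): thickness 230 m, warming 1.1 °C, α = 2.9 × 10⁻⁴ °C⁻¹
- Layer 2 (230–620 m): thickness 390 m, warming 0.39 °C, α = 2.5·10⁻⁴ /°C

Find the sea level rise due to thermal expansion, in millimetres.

230 × 2.9×10⁻⁴ × 1.1 = 0.07337 m
Layer 2: 390 × 0.39 × 2.5×10⁻⁴ = 0.038025 m
Δh = 0.07337 + 0.038025 = 0.111395 m

about 111 mm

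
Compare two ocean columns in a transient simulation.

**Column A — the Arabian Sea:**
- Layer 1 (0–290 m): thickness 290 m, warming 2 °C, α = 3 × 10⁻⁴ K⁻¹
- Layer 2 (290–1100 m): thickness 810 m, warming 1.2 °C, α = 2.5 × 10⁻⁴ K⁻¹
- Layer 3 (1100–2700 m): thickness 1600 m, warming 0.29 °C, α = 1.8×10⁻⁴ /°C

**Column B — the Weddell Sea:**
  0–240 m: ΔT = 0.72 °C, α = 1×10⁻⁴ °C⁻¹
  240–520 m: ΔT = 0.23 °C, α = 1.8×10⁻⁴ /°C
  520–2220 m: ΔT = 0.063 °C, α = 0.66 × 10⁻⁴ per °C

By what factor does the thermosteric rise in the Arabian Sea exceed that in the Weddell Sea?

13.9

A Layer 1: 2 × 290 × 3×10⁻⁴ = 0.17400 m
A Layer 2: 2.5×10⁻⁴ × 810 × 1.2 = 0.24300 m
A 1100–2700 m: 0.29 × 1.8×10⁻⁴ × 1600 = 0.08352 m
A total: 0.50052 m
B 0–240 m: 240 × 0.72 × 1×10⁻⁴ = 0.01728 m
B Layer 2: 0.23 × 280 × 1.8×10⁻⁴ = 0.011592 m
B 520–2220 m: 1700 × 0.063 × 0.66×10⁻⁴ = 0.0070686 m
B total: 0.0359406 m
Ratio: 0.50052 / 0.0359406 ≈ 13.93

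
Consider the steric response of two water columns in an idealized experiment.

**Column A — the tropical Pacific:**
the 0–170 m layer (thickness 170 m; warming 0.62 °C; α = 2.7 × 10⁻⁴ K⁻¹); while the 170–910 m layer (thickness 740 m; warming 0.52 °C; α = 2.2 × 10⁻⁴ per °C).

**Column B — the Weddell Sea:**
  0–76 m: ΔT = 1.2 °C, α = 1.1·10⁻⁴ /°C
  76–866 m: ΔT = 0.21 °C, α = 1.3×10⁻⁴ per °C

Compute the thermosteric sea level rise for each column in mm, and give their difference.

A Layer 1: 170 × 0.62 × 2.7×10⁻⁴ = 0.028458 m
A Layer 2: 740 × 0.52 × 2.2×10⁻⁴ = 0.084656 m
A total: 0.113114 m
B Layer 1: 76 × 1.1×10⁻⁴ × 1.2 = 0.010032 m
B Layer 2: 0.21 × 790 × 1.3×10⁻⁴ = 0.021567 m
B total: 0.031599 m
Difference: 0.113114 − 0.031599 = 0.081515 m

Δh_A ≈ 110 mm, Δh_B ≈ 32 mm; difference ≈ 82 mm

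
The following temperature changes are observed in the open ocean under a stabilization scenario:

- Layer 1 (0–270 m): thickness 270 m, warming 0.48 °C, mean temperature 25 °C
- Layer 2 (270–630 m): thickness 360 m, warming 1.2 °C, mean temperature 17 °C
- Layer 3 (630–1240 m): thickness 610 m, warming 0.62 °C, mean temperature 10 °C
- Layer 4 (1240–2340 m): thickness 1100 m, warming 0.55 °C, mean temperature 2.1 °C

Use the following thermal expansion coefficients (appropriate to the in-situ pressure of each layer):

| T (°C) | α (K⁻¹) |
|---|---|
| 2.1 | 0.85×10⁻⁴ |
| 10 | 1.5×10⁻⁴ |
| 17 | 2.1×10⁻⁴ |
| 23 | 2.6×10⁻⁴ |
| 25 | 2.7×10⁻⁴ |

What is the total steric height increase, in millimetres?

Δh ≈ 234 mm

Layer 1 at 25 °C → α = 2.7×10⁻⁴ K⁻¹
Layer 2 at 17 °C → α = 2.1×10⁻⁴ K⁻¹
Layer 3 at 10 °C → α = 1.5×10⁻⁴ K⁻¹
Layer 4 at 2.1 °C → α = 0.85×10⁻⁴ K⁻¹
0–270 m: 270 × 2.7×10⁻⁴ × 0.48 = 0.034992 m
270–630 m: 1.2 × 360 × 2.1×10⁻⁴ = 0.09072 m
0.62 × 610 × 1.5×10⁻⁴ = 0.05673 m
Layer 4: 0.85×10⁻⁴ × 1100 × 0.55 = 0.051425 m
Δh = 0.034992 + 0.09072 + 0.05673 + 0.051425 = 0.233867 m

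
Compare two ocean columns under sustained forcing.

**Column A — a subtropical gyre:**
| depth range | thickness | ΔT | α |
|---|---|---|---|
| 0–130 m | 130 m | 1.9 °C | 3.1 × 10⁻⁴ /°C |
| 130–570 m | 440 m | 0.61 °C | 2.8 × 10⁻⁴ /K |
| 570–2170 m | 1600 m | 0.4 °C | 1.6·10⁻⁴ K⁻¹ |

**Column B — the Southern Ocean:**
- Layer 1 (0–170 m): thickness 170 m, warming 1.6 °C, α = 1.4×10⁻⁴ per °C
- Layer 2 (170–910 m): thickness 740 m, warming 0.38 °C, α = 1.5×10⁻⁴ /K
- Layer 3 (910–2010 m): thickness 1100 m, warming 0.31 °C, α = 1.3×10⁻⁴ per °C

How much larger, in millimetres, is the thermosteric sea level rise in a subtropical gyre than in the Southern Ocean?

130 mm

A Layer 1: 1.9 × 130 × 3.1×10⁻⁴ = 0.07657 m
A 130–570 m: 2.8×10⁻⁴ × 440 × 0.61 = 0.075152 m
A 1.6×10⁻⁴ × 0.4 × 1600 = 0.10240 m
A total: 0.254122 m
B 170 × 1.6 × 1.4×10⁻⁴ = 0.03808 m
B 1.5×10⁻⁴ × 740 × 0.38 = 0.04218 m
B Layer 3: 1.3×10⁻⁴ × 0.31 × 1100 = 0.04433 m
B total: 0.12459 m
Difference: 0.254122 − 0.12459 = 0.129532 m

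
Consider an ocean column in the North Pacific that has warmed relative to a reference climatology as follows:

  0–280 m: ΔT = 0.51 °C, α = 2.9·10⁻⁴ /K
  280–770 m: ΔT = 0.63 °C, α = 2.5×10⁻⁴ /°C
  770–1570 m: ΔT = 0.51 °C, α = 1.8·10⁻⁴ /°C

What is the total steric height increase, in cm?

about 19.2 cm

Layer 1: 280 × 2.9×10⁻⁴ × 0.51 = 0.041412 m
Layer 2: 0.63 × 490 × 2.5×10⁻⁴ = 0.077175 m
0.51 × 800 × 1.8×10⁻⁴ = 0.07344 m
Δh = 0.041412 + 0.077175 + 0.07344 = 0.192027 m ≈ 19.2 cm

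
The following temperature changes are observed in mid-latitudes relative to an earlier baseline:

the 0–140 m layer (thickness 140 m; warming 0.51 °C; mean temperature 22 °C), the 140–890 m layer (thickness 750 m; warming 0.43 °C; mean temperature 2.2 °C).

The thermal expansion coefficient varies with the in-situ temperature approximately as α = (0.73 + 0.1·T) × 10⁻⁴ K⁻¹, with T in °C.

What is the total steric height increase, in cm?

Δh ≈ 5.16 cm

Layer 1: α = (0.73 + 0.1×22)×10⁻⁴ = 2.93×10⁻⁴ K⁻¹
Layer 2: α = (0.73 + 0.1×2.2)×10⁻⁴ = 0.95×10⁻⁴ K⁻¹
Layer 1: 2.93×10⁻⁴ × 140 × 0.51 = 0.0209202 m
Layer 2: 0.95×10⁻⁴ × 750 × 0.43 = 0.0306375 m
Δh = 0.0209202 + 0.0306375 = 0.0515577 m ≈ 5.16 cm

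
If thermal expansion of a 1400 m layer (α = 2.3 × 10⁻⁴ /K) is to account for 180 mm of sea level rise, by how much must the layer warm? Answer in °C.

about 0.56 °C

ΔT = Δh/(αH) = 0.18 / (2.3×10⁻⁴ × 1400) ≈ 0.5590 °C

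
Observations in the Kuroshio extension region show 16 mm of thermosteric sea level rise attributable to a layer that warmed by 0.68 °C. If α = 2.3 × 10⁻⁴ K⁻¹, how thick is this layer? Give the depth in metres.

H ≈ 102 m

H = Δh/(αΔT) = 0.016 / (2.3×10⁻⁴ × 0.68) ≈ 102.3 m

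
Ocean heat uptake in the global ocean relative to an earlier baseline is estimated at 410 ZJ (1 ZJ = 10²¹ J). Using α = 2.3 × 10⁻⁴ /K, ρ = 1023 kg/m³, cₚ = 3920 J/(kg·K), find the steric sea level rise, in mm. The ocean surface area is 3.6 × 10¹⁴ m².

65 mm of thermosteric rise

Per unit area: Q = 410×10²¹ / (3.6×10¹⁴) ≈ 1.139×10⁹ J/m²
Δh = αQ/(ρcₚ) = 2.3×10⁻⁴ × 1.139×10⁹ / (1023 × 3920) ≈ 0.065327 m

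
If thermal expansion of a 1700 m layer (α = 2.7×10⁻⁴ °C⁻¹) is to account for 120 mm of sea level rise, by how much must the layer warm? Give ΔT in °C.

0.261 °C

ΔT = Δh/(αH) = 0.12 / (2.7×10⁻⁴ × 1700) ≈ 0.2614 °C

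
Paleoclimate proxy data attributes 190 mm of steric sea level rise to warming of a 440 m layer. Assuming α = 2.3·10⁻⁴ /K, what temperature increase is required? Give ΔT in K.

ΔT = Δh/(αH) = 0.19 / (2.3×10⁻⁴ × 440) ≈ 1.877 K

1.9 K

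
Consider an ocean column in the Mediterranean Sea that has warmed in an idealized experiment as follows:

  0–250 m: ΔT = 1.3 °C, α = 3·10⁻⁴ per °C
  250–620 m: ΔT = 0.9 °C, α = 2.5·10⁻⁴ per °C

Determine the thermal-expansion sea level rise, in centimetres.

0–250 m: 3×10⁻⁴ × 250 × 1.3 = 0.09750 m
Layer 2: 0.9 × 370 × 2.5×10⁻⁴ = 0.08325 m
Δh = 0.09750 + 0.08325 = 0.18075 m ≈ 18 cm

18 cm of thermosteric rise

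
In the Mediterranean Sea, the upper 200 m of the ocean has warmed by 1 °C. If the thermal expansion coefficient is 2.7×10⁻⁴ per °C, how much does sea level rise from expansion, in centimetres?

5.4 cm of thermosteric rise

Δh = αΔT·H = 2.7×10⁻⁴ × 1 × 200 = 0.05400 m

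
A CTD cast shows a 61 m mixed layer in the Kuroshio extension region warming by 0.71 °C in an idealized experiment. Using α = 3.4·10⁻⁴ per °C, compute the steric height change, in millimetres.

Δh = αΔT·H = 3.4×10⁻⁴ × 0.71 × 61 = 0.0147254 m

15 mm of thermosteric rise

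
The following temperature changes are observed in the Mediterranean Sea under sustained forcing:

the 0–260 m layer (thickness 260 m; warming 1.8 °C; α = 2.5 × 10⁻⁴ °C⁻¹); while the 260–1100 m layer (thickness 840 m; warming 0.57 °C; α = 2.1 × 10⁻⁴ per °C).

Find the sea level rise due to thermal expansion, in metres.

260 × 2.5×10⁻⁴ × 1.8 = 0.11700 m
840 × 2.1×10⁻⁴ × 0.57 = 0.100548 m
Δh = 0.11700 + 0.100548 = 0.217548 m

about 0.22 m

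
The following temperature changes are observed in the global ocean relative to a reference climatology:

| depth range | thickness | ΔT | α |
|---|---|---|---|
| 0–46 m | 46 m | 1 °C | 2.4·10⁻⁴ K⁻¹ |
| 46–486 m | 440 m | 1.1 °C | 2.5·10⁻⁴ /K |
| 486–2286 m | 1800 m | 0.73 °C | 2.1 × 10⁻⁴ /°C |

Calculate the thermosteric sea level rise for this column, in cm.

Δh = 40.8 cm

0–46 m: 1 × 46 × 2.4×10⁻⁴ = 0.01104 m
46–486 m: 440 × 1.1 × 2.5×10⁻⁴ = 0.12100 m
2.1×10⁻⁴ × 1800 × 0.73 = 0.27594 m
Δh = 0.01104 + 0.12100 + 0.27594 = 0.40798 m ≈ 40.8 cm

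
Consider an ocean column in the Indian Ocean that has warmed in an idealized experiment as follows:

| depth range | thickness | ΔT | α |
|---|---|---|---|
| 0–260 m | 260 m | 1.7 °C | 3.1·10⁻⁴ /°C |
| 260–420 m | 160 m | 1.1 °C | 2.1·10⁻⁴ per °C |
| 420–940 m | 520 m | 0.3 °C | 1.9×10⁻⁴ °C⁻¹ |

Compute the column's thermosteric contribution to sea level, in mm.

about 200 mm

0–260 m: 260 × 1.7 × 3.1×10⁻⁴ = 0.13702 m
160 × 1.1 × 2.1×10⁻⁴ = 0.03696 m
0.3 × 520 × 1.9×10⁻⁴ = 0.02964 m
Δh = 0.13702 + 0.03696 + 0.02964 = 0.20362 m ≈ 200 mm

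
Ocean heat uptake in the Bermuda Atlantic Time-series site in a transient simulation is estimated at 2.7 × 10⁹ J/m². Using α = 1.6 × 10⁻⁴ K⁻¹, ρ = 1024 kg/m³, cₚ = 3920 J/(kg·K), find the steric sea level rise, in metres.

Δh = αQ/(ρcₚ) = 1.6×10⁻⁴ × 2.7×10⁹ / (1024 × 3920) ≈ 0.10762 m

Δh ≈ 0.108 m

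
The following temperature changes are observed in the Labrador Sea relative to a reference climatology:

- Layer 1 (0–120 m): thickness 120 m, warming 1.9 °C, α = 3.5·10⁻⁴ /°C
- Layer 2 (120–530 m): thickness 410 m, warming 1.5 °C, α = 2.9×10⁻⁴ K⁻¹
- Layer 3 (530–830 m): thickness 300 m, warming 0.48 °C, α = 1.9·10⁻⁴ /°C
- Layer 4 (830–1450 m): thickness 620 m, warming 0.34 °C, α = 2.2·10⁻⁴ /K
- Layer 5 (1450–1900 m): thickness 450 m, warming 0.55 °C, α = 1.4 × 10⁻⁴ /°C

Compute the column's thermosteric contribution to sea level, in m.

0–120 m: 1.9 × 120 × 3.5×10⁻⁴ = 0.07980 m
Layer 2: 410 × 2.9×10⁻⁴ × 1.5 = 0.17835 m
530–830 m: 1.9×10⁻⁴ × 300 × 0.48 = 0.02736 m
Layer 4: 0.34 × 620 × 2.2×10⁻⁴ = 0.046376 m
1.4×10⁻⁴ × 0.55 × 450 = 0.03465 m
Δh = 0.07980 + 0.17835 + 0.02736 + 0.046376 + 0.03465 = 0.366536 m ≈ 0.37 m

0.37 m of thermosteric rise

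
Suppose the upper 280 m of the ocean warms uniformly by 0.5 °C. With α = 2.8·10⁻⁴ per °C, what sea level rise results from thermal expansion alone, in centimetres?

Δh = αΔT·H = 2.8×10⁻⁴ × 0.5 × 280 = 0.03920 m

Δh ≈ 3.9 cm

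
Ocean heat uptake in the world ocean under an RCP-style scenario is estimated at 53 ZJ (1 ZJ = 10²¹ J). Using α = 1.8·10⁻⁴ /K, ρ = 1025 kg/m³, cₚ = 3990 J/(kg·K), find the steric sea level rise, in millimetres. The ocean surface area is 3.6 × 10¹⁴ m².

Per unit area: Q = 53×10²¹ / (3.6×10¹⁴) ≈ 1.472×10⁸ J/m²
Δh = αQ/(ρcₚ) = 1.8×10⁻⁴ × 1.472×10⁸ / (1025 × 3990) ≈ 0.0064786 m

Δh ≈ 6.5 mm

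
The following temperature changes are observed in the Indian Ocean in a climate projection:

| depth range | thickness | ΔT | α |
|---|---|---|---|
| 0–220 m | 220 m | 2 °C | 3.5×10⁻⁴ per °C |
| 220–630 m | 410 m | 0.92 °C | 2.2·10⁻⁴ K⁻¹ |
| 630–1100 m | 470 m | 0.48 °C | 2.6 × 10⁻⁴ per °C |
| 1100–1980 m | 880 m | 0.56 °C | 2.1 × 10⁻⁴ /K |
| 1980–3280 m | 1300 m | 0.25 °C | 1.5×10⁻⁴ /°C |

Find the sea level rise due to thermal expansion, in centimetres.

0–220 m: 3.5×10⁻⁴ × 220 × 2 = 0.15400 m
Layer 2: 410 × 0.92 × 2.2×10⁻⁴ = 0.082984 m
630–1100 m: 2.6×10⁻⁴ × 0.48 × 470 = 0.058656 m
2.1×10⁻⁴ × 0.56 × 880 = 0.103488 m
Layer 5: 0.25 × 1.5×10⁻⁴ × 1300 = 0.04875 m
Δh = 0.15400 + 0.082984 + 0.058656 + 0.103488 + 0.04875 = 0.447878 m

45 cm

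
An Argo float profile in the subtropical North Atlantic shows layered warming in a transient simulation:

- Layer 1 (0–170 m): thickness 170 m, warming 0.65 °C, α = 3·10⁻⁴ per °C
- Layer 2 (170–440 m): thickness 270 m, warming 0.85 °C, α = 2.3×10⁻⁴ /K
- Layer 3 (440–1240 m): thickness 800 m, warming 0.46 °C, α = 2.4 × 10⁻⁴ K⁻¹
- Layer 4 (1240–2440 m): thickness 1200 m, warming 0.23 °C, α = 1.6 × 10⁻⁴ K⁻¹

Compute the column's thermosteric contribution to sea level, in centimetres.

0–170 m: 3×10⁻⁴ × 0.65 × 170 = 0.03315 m
170–440 m: 0.85 × 270 × 2.3×10⁻⁴ = 0.052785 m
Layer 3: 2.4×10⁻⁴ × 800 × 0.46 = 0.08832 m
1.6×10⁻⁴ × 1200 × 0.23 = 0.04416 m
Δh = 0.03315 + 0.052785 + 0.08832 + 0.04416 = 0.218415 m

Δh ≈ 21.8 cm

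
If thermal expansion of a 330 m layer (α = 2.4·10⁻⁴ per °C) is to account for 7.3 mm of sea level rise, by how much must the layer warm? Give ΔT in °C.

0.0922 °C

ΔT = Δh/(αH) = 0.0073 / (2.4×10⁻⁴ × 330) ≈ 0.09217 °C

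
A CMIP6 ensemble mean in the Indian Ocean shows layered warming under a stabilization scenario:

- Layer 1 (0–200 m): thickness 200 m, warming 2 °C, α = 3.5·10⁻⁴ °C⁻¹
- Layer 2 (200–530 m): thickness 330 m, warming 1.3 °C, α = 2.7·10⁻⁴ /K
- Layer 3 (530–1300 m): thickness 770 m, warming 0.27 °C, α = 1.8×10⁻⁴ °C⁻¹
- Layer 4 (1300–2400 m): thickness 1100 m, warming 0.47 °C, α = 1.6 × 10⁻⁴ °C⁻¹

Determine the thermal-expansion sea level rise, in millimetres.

0–200 m: 2 × 200 × 3.5×10⁻⁴ = 0.14000 m
Layer 2: 2.7×10⁻⁴ × 1.3 × 330 = 0.11583 m
Layer 3: 1.8×10⁻⁴ × 770 × 0.27 = 0.037422 m
1300–2400 m: 0.47 × 1.6×10⁻⁴ × 1100 = 0.08272 m
Δh = 0.14000 + 0.11583 + 0.037422 + 0.08272 = 0.375972 m ≈ 380 mm

Δh ≈ 380 mm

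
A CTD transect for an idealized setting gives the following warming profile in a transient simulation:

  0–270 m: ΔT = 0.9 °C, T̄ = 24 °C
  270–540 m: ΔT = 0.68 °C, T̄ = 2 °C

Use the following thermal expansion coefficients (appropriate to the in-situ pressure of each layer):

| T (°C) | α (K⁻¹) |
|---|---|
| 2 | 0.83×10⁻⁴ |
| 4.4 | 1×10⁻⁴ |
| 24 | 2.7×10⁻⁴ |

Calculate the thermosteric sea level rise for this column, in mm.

Layer 1 at 24 °C → α = 2.7×10⁻⁴ K⁻¹
Layer 2 at 2 °C → α = 0.83×10⁻⁴ K⁻¹
270 × 0.9 × 2.7×10⁻⁴ = 0.06561 m
Layer 2: 0.68 × 270 × 0.83×10⁻⁴ = 0.0152388 m
Δh = 0.06561 + 0.0152388 = 0.0808488 m

80.8 mm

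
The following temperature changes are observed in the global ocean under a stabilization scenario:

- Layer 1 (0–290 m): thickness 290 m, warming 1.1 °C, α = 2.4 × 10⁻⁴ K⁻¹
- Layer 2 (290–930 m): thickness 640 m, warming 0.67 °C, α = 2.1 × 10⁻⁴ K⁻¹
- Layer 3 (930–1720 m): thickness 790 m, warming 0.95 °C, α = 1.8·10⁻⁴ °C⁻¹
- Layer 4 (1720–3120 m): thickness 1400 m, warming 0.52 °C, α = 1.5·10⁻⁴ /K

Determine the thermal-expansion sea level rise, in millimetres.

Δh = 411 mm

2.4×10⁻⁴ × 1.1 × 290 = 0.07656 m
Layer 2: 2.1×10⁻⁴ × 640 × 0.67 = 0.090048 m
1.8×10⁻⁴ × 0.95 × 790 = 0.13509 m
1720–3120 m: 1400 × 1.5×10⁻⁴ × 0.52 = 0.10920 m
Δh = 0.07656 + 0.090048 + 0.13509 + 0.10920 = 0.410898 m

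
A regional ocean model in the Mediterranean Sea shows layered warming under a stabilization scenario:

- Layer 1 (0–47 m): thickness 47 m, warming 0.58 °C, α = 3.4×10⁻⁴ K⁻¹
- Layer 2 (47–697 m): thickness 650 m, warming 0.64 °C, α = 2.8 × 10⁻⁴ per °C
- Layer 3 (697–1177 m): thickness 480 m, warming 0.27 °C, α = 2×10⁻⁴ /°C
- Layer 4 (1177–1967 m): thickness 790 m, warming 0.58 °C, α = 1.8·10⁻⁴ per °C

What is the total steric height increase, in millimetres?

about 234 mm

3.4×10⁻⁴ × 0.58 × 47 = 0.0092684 m
Layer 2: 650 × 0.64 × 2.8×10⁻⁴ = 0.11648 m
Layer 3: 0.27 × 2×10⁻⁴ × 480 = 0.02592 m
1177–1967 m: 1.8×10⁻⁴ × 0.58 × 790 = 0.082476 m
Δh = 0.0092684 + 0.11648 + 0.02592 + 0.082476 = 0.2341444 m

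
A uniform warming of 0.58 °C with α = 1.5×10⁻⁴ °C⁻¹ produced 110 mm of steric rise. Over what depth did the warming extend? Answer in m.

1260 m

H = Δh/(αΔT) = 0.11 / (1.5×10⁻⁴ × 0.58) ≈ 1264 m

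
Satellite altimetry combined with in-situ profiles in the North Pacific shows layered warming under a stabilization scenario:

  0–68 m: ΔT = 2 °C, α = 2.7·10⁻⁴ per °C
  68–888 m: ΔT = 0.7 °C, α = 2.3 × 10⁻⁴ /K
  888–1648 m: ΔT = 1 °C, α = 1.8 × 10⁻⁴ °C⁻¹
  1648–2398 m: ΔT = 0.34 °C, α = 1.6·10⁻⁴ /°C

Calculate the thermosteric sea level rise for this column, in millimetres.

Layer 1: 68 × 2 × 2.7×10⁻⁴ = 0.03672 m
Layer 2: 0.7 × 820 × 2.3×10⁻⁴ = 0.13202 m
Layer 3: 760 × 1.8×10⁻⁴ × 1 = 0.13680 m
Layer 4: 750 × 1.6×10⁻⁴ × 0.34 = 0.04080 m
Δh = 0.03672 + 0.13202 + 0.13680 + 0.04080 = 0.34634 m

350 mm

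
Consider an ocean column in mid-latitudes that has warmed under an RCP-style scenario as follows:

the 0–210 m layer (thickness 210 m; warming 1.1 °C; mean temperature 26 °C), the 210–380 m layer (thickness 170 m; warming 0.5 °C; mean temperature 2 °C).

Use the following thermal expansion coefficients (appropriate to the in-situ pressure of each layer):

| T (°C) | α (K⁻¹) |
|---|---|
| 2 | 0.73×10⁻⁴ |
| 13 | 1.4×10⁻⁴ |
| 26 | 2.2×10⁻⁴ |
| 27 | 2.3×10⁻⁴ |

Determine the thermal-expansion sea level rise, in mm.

57.0 mm of thermosteric rise

Layer 1 at 26 °C → α = 2.2×10⁻⁴ K⁻¹
Layer 2 at 2 °C → α = 0.73×10⁻⁴ K⁻¹
Layer 1: 210 × 2.2×10⁻⁴ × 1.1 = 0.05082 m
Layer 2: 0.73×10⁻⁴ × 170 × 0.5 = 0.006205 m
Δh = 0.05082 + 0.006205 = 0.057025 m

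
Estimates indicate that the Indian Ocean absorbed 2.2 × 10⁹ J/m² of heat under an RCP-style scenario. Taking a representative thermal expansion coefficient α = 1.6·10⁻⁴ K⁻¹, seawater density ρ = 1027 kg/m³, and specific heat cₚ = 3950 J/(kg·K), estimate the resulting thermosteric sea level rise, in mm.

Δh = αQ/(ρcₚ) = 1.6×10⁻⁴ × 2.2×10⁹ / (1027 × 3950) ≈ 0.086771 m

87 mm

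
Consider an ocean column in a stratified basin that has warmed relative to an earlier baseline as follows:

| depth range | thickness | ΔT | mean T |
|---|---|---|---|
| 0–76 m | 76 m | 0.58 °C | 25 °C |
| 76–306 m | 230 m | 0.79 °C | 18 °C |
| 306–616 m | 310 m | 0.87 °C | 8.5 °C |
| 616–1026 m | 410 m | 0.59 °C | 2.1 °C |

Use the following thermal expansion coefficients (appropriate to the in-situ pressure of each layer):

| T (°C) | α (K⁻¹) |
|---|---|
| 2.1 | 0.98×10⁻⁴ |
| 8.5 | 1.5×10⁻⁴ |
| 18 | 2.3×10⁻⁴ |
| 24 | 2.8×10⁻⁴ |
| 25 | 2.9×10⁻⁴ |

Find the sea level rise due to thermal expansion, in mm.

Layer 1 at 25 °C → α = 2.9×10⁻⁴ K⁻¹
Layer 2 at 18 °C → α = 2.3×10⁻⁴ K⁻¹
Layer 3 at 8.5 °C → α = 1.5×10⁻⁴ K⁻¹
Layer 4 at 2.1 °C → α = 0.98×10⁻⁴ K⁻¹
0.58 × 2.9×10⁻⁴ × 76 = 0.0127832 m
Layer 2: 0.79 × 2.3×10⁻⁴ × 230 = 0.041791 m
306–616 m: 0.87 × 1.5×10⁻⁴ × 310 = 0.040455 m
0.98×10⁻⁴ × 410 × 0.59 = 0.0237062 m
Δh = 0.0127832 + 0.041791 + 0.040455 + 0.0237062 = 0.1187354 m ≈ 119 mm

about 119 mm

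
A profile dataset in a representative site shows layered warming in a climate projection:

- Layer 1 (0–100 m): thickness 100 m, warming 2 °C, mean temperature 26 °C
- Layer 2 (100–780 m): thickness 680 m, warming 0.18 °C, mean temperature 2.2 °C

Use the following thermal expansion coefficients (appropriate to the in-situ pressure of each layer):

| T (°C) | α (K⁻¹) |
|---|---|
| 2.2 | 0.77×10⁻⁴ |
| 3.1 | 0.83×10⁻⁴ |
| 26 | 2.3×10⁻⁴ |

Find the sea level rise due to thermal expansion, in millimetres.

Layer 1 at 26 °C → α = 2.3×10⁻⁴ K⁻¹
Layer 2 at 2.2 °C → α = 0.77×10⁻⁴ K⁻¹
100 × 2 × 2.3×10⁻⁴ = 0.04600 m
0.18 × 680 × 0.77×10⁻⁴ = 0.0094248 m
Δh = 0.04600 + 0.0094248 = 0.0554248 m

55 mm of thermosteric rise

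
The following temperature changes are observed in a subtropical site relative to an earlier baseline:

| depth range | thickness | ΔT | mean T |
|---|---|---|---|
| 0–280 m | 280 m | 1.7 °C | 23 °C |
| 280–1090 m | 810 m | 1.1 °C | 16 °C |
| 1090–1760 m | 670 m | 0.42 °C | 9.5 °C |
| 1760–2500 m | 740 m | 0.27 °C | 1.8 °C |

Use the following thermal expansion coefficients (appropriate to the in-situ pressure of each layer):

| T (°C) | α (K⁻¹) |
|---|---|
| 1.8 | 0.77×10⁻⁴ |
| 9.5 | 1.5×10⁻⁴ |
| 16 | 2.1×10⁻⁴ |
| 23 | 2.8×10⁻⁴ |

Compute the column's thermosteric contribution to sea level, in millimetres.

Layer 1 at 23 °C → α = 2.8×10⁻⁴ K⁻¹
Layer 2 at 16 °C → α = 2.1×10⁻⁴ K⁻¹
Layer 3 at 9.5 °C → α = 1.5×10⁻⁴ K⁻¹
Layer 4 at 1.8 °C → α = 0.77×10⁻⁴ K⁻¹
Layer 1: 2.8×10⁻⁴ × 1.7 × 280 = 0.13328 m
280–1090 m: 2.1×10⁻⁴ × 1.1 × 810 = 0.18711 m
1090–1760 m: 1.5×10⁻⁴ × 0.42 × 670 = 0.04221 m
0.77×10⁻⁴ × 740 × 0.27 = 0.0153846 m
Δh = 0.13328 + 0.18711 + 0.04221 + 0.0153846 = 0.3779846 m

380 mm of thermosteric rise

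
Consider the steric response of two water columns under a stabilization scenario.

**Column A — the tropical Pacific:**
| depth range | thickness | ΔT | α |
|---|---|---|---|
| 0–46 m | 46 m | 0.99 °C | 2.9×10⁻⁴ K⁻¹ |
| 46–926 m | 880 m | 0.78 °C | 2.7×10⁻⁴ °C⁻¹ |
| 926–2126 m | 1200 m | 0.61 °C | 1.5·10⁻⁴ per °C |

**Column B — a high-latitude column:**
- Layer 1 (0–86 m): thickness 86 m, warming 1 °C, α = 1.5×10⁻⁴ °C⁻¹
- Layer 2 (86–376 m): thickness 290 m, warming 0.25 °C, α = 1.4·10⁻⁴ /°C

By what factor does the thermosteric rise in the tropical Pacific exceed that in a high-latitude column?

≈ 13.4×

A Layer 1: 46 × 2.9×10⁻⁴ × 0.99 = 0.0132066 m
A Layer 2: 0.78 × 2.7×10⁻⁴ × 880 = 0.185328 m
A Layer 3: 1.5×10⁻⁴ × 0.61 × 1200 = 0.10980 m
A total: 0.3083346 m
B 86 × 1 × 1.5×10⁻⁴ = 0.01290 m
B 1.4×10⁻⁴ × 290 × 0.25 = 0.01015 m
B total: 0.02305 m
Ratio: 0.3083346 / 0.02305 ≈ 13.38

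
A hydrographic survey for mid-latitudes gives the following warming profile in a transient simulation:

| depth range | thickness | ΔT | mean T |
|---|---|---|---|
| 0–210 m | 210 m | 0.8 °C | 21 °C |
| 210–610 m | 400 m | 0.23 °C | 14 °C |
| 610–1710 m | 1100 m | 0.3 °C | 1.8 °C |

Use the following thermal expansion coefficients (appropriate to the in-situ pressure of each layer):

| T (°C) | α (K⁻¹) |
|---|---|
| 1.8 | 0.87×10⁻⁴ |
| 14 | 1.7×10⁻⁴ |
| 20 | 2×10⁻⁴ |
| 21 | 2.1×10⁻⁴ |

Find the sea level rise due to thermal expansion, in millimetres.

Layer 1 at 21 °C → α = 2.1×10⁻⁴ K⁻¹
Layer 2 at 14 °C → α = 1.7×10⁻⁴ K⁻¹
Layer 3 at 1.8 °C → α = 0.87×10⁻⁴ K⁻¹
0–210 m: 0.8 × 210 × 2.1×10⁻⁴ = 0.03528 m
210–610 m: 1.7×10⁻⁴ × 400 × 0.23 = 0.01564 m
0.3 × 0.87×10⁻⁴ × 1100 = 0.02871 m
Δh = 0.03528 + 0.01564 + 0.02871 = 0.07963 m

Δh ≈ 79.6 mm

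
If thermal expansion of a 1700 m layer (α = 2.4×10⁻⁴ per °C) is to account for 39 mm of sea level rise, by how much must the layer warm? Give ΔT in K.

ΔT ≈ 0.096 K

ΔT = Δh/(αH) = 0.039 / (2.4×10⁻⁴ × 1700) ≈ 0.09559 K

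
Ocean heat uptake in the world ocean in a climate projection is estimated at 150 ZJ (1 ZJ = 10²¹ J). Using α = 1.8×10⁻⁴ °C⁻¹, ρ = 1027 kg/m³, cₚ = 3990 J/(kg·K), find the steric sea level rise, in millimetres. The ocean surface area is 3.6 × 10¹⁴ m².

Δh ≈ 18.3 mm

Per unit area: Q = 150×10²¹ / (3.6×10¹⁴) ≈ 4.167×10⁸ J/m²
Δh = αQ/(ρcₚ) = 1.8×10⁻⁴ × 4.167×10⁸ / (1027 × 3990) ≈ 0.018304 m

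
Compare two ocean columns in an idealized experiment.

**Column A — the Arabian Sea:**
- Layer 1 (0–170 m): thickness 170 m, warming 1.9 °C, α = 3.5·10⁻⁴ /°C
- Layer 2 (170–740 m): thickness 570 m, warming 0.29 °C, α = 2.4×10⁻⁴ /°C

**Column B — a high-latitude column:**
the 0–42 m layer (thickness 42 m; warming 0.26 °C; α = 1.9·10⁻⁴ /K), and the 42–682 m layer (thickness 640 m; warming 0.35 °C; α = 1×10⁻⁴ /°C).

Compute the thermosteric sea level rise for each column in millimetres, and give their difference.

Δh_A ≈ 150 mm, Δh_B ≈ 24 mm; difference ≈ 130 mm

A 170 × 1.9 × 3.5×10⁻⁴ = 0.11305 m
A 0.29 × 2.4×10⁻⁴ × 570 = 0.039672 m
A total: 0.152722 m
B 1.9×10⁻⁴ × 42 × 0.26 = 0.0020748 m
B 42–682 m: 1×10⁻⁴ × 0.35 × 640 = 0.02240 m
B total: 0.0244748 m
Difference: 0.152722 − 0.0244748 = 0.1282472 m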